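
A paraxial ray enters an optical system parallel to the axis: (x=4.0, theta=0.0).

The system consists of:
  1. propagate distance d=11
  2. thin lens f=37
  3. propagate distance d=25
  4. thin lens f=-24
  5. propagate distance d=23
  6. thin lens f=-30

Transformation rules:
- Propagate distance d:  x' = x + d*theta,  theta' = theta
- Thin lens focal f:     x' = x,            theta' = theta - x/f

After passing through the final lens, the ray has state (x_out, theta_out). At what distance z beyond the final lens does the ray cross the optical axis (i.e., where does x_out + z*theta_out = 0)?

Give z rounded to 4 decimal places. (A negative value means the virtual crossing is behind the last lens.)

Initial: x=4.0000 theta=0.0000
After 1 (propagate distance d=11): x=4.0000 theta=0.0000
After 2 (thin lens f=37): x=4.0000 theta=-4/37 (≈-0.1081)
After 3 (propagate distance d=25): x=48/37 (≈1.2973) theta=-4/37 (≈-0.1081)
After 4 (thin lens f=-24): x=48/37 (≈1.2973) theta=-2/37 (≈-0.0541)
After 5 (propagate distance d=23): x=2/37 (≈0.0541) theta=-2/37 (≈-0.0541)
After 6 (thin lens f=-30): x=2/37 (≈0.0541) theta=-29/555 (≈-0.0523)
z_focus = -x_out/theta_out = -(2/37)/(-29/555) = 30/29 ≈ 1.0345
Rounded to 4 decimal places: z = 1.0345

Answer: 1.0345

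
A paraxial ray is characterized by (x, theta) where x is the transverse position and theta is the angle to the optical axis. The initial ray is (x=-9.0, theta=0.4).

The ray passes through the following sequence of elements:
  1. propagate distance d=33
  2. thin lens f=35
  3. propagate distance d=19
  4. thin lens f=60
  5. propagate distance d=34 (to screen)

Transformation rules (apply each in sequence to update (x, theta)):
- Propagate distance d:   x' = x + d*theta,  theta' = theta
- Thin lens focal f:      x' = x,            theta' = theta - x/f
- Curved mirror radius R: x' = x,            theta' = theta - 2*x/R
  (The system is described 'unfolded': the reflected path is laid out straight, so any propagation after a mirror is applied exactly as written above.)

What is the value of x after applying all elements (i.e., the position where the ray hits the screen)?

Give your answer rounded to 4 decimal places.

Initial: x=-9.0000 theta=0.4000
After 1 (propagate distance d=33): x=4.2000 theta=0.4000
After 2 (thin lens f=35): x=4.2000 theta=0.2800
After 3 (propagate distance d=19): x=9.5200 theta=0.2800
After 4 (thin lens f=60): x=9.5200 theta=91/750 (≈0.1213)
After 5 (propagate distance d=34 (to screen)): x=5117/375 (≈13.6453) theta=91/750 (≈0.1213)
Rounded to 4 decimal places: x = 13.6453

Answer: 13.6453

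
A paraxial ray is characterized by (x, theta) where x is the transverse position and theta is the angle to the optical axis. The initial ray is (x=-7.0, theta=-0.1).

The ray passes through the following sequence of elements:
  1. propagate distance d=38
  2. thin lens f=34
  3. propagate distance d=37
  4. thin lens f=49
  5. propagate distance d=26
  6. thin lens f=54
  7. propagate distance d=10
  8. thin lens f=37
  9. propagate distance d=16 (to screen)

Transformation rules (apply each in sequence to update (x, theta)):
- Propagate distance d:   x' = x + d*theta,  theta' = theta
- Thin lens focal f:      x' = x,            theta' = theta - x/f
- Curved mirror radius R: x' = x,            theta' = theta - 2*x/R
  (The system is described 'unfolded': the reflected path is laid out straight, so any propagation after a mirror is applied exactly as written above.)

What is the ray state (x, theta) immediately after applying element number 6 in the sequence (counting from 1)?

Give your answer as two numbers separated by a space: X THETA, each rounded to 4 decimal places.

Initial: x=-7.0000 theta=-0.1000
After 1 (propagate distance d=38): x=-10.8000 theta=-0.1000
After 2 (thin lens f=34): x=-10.8000 theta=37/170 (≈0.2176)
After 3 (propagate distance d=37): x=-467/170 (≈-2.7471) theta=37/170 (≈0.2176)
After 4 (thin lens f=49): x=-467/170 (≈-2.7471) theta=228/833 (≈0.2737)
After 5 (propagate distance d=26): x=2141/490 (≈4.3694) theta=228/833 (≈0.2737)
After 6 (thin lens f=54): x=2141/490 (≈4.3694) theta=12389/64260 (≈0.1928)
Rounded to 4 decimal places: x = 4.3694, theta = 0.1928

Answer: 4.3694 0.1928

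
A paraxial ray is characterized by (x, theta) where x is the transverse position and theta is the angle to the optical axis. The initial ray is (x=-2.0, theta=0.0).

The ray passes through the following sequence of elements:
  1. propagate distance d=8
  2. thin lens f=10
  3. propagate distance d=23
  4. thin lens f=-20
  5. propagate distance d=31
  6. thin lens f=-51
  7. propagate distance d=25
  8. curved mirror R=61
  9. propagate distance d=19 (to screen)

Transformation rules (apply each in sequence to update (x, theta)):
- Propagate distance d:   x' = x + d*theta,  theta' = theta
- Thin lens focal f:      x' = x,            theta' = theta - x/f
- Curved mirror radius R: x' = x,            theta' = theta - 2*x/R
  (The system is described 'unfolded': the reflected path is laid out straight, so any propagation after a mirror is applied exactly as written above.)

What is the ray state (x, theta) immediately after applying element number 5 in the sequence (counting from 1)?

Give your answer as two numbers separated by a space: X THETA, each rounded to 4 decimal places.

Answer: 12.8300 0.3300

Derivation:
Initial: x=-2.0000 theta=0.0000
After 1 (propagate distance d=8): x=-2.0000 theta=0.0000
After 2 (thin lens f=10): x=-2.0000 theta=0.2000
After 3 (propagate distance d=23): x=2.6000 theta=0.2000
After 4 (thin lens f=-20): x=2.6000 theta=0.3300
After 5 (propagate distance d=31): x=12.8300 theta=0.3300
Rounded to 4 decimal places: x = 12.8300, theta = 0.3300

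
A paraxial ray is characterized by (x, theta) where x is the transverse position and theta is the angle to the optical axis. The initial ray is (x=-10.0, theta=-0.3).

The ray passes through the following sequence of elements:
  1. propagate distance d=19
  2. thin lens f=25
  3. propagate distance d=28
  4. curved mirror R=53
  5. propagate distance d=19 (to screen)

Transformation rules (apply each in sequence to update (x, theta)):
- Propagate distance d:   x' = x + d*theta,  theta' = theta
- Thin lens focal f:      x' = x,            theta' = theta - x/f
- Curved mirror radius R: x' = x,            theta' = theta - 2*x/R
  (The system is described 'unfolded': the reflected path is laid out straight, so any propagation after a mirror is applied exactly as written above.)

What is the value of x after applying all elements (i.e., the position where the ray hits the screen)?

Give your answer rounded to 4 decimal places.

Initial: x=-10.0000 theta=-0.3000
After 1 (propagate distance d=19): x=-15.7000 theta=-0.3000
After 2 (thin lens f=25): x=-15.7000 theta=0.3280
After 3 (propagate distance d=28): x=-6.5160 theta=0.3280
After 4 (curved mirror R=53): x=-6.5160 theta=3802/6625 (≈0.5739)
After 5 (propagate distance d=19 (to screen)): x=58139/13250 (≈4.3878) theta=3802/6625 (≈0.5739)
Rounded to 4 decimal places: x = 4.3878

Answer: 4.3878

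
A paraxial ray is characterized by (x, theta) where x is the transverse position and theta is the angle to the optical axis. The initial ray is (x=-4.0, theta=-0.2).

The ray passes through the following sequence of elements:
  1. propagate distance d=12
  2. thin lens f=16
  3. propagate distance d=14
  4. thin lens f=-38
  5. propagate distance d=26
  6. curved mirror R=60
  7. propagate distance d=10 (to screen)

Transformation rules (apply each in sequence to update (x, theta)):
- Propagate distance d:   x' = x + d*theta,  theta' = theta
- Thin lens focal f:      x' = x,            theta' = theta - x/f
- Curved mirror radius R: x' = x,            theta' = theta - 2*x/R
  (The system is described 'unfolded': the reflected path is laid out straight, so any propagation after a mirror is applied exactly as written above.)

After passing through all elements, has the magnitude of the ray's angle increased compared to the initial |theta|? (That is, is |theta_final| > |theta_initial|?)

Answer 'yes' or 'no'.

Initial: x=-4.0000 theta=-0.2000
After 1 (propagate distance d=12): x=-6.4000 theta=-0.2000
After 2 (thin lens f=16): x=-6.4000 theta=0.2000
After 3 (propagate distance d=14): x=-3.6000 theta=0.2000
After 4 (thin lens f=-38): x=-3.6000 theta=2/19 (≈0.1053)
After 5 (propagate distance d=26): x=-82/95 (≈-0.8632) theta=2/19 (≈0.1053)
After 6 (curved mirror R=60): x=-82/95 (≈-0.8632) theta=191/1425 (≈0.1340)
After 7 (propagate distance d=10 (to screen)): x=136/285 (≈0.4772) theta=191/1425 (≈0.1340)
|theta_initial|=0.2000 |theta_final|=191/1425 (≈0.1340) -> not increased

Answer: no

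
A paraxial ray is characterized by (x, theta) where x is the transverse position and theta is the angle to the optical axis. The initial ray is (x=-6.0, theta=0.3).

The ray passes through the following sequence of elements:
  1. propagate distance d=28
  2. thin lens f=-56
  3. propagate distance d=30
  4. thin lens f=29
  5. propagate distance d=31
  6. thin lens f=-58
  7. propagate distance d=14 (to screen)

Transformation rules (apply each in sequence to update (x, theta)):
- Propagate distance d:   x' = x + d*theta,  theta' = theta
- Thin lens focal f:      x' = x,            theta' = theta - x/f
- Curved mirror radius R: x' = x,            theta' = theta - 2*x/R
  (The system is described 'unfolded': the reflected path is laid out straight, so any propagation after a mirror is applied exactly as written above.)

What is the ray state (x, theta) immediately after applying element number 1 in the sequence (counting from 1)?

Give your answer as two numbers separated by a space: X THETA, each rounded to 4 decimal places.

Answer: 2.4000 0.3000

Derivation:
Initial: x=-6.0000 theta=0.3000
After 1 (propagate distance d=28): x=2.4000 theta=0.3000
Rounded to 4 decimal places: x = 2.4000, theta = 0.3000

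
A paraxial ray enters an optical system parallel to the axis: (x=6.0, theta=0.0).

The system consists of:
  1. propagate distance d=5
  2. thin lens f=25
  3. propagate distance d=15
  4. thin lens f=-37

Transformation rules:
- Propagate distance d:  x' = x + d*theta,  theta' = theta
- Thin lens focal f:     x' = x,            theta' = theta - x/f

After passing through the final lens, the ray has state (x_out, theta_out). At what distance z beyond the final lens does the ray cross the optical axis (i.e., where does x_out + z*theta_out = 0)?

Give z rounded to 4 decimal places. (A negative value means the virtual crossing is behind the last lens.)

Initial: x=6.0000 theta=0.0000
After 1 (propagate distance d=5): x=6.0000 theta=0.0000
After 2 (thin lens f=25): x=6.0000 theta=-0.2400
After 3 (propagate distance d=15): x=2.4000 theta=-0.2400
After 4 (thin lens f=-37): x=2.4000 theta=-162/925 (≈-0.1751)
z_focus = -x_out/theta_out = -(2.4000)/(-162/925) = 370/27 ≈ 13.7037
Rounded to 4 decimal places: z = 13.7037

Answer: 13.7037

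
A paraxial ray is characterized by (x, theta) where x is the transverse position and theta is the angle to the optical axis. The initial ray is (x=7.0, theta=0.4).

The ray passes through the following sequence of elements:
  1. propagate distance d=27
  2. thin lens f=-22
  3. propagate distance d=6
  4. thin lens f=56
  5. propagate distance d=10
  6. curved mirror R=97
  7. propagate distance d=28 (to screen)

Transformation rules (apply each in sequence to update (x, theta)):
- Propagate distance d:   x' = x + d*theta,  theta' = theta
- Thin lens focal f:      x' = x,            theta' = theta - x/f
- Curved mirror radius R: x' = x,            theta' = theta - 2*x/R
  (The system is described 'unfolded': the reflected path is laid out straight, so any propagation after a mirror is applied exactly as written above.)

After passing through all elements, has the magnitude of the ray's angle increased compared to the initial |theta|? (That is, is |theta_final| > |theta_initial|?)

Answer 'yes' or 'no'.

Initial: x=7.0000 theta=0.4000
After 1 (propagate distance d=27): x=17.8000 theta=0.4000
After 2 (thin lens f=-22): x=17.8000 theta=133/110 (≈1.2091)
After 3 (propagate distance d=6): x=1378/55 (≈25.0545) theta=133/110 (≈1.2091)
After 4 (thin lens f=56): x=1378/55 (≈25.0545) theta=1173/1540 (≈0.7617)
After 5 (propagate distance d=10): x=2287/70 (≈32.6714) theta=1173/1540 (≈0.7617)
After 6 (curved mirror R=97): x=2287/70 (≈32.6714) theta=1879/21340 (≈0.0881)
After 7 (propagate distance d=28 (to screen)): x=2624371/74690 (≈35.1368) theta=1879/21340 (≈0.0881)
|theta_initial|=0.4000 |theta_final|=1879/21340 (≈0.0881) -> not increased

Answer: no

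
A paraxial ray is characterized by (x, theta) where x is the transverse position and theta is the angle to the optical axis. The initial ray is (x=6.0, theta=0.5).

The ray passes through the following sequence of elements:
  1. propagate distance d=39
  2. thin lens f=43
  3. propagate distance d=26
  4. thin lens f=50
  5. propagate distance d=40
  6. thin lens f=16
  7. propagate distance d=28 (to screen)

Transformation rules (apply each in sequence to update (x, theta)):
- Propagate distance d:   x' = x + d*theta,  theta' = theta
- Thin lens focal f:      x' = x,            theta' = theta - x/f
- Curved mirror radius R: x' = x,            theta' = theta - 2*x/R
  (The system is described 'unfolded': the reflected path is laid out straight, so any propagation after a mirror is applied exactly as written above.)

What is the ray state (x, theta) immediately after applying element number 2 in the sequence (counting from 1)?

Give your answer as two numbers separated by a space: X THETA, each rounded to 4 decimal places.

Initial: x=6.0000 theta=0.5000
After 1 (propagate distance d=39): x=25.5000 theta=0.5000
After 2 (thin lens f=43): x=25.5000 theta=-4/43 (≈-0.0930)
Rounded to 4 decimal places: x = 25.5000, theta = -0.0930

Answer: 25.5000 -0.0930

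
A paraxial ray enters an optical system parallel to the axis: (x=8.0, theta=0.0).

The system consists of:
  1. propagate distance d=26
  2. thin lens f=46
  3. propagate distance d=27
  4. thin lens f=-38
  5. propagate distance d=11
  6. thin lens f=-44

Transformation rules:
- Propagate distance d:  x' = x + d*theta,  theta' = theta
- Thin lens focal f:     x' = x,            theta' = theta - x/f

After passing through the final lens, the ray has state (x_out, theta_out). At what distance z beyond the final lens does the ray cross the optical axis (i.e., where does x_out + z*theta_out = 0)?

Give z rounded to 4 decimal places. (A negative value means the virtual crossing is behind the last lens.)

Answer: 69.8824

Derivation:
Initial: x=8.0000 theta=0.0000
After 1 (propagate distance d=26): x=8.0000 theta=0.0000
After 2 (thin lens f=46): x=8.0000 theta=-4/23 (≈-0.1739)
After 3 (propagate distance d=27): x=76/23 (≈3.3043) theta=-4/23 (≈-0.1739)
After 4 (thin lens f=-38): x=76/23 (≈3.3043) theta=-2/23 (≈-0.0870)
After 5 (propagate distance d=11): x=54/23 (≈2.3478) theta=-2/23 (≈-0.0870)
After 6 (thin lens f=-44): x=54/23 (≈2.3478) theta=-17/506 (≈-0.0336)
z_focus = -x_out/theta_out = -(54/23)/(-17/506) = 1188/17 ≈ 69.8824
Rounded to 4 decimal places: z = 69.8824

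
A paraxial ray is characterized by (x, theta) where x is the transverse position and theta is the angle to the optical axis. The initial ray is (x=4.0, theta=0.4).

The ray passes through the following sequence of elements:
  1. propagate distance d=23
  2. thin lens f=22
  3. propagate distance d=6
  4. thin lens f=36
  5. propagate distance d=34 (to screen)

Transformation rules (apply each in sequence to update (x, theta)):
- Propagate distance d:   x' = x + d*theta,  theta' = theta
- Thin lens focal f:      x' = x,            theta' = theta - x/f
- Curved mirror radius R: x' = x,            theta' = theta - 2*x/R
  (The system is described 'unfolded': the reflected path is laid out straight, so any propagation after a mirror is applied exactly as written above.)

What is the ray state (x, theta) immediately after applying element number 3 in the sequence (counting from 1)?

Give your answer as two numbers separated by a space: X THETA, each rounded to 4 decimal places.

Initial: x=4.0000 theta=0.4000
After 1 (propagate distance d=23): x=13.2000 theta=0.4000
After 2 (thin lens f=22): x=13.2000 theta=-0.2000
After 3 (propagate distance d=6): x=12.0000 theta=-0.2000
Rounded to 4 decimal places: x = 12.0000, theta = -0.2000

Answer: 12.0000 -0.2000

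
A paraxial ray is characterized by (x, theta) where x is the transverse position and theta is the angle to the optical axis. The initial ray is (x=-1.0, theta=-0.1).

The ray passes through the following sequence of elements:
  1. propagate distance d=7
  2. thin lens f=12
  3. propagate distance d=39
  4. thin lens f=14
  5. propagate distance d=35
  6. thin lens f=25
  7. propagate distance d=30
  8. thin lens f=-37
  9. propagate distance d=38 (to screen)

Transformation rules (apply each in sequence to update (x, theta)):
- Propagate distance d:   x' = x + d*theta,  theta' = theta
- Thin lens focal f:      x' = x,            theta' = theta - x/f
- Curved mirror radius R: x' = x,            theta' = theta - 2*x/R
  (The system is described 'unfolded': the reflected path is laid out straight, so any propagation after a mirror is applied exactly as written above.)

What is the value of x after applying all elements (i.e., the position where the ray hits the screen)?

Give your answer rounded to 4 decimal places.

Answer: 1.6220

Derivation:
Initial: x=-1.0000 theta=-0.1000
After 1 (propagate distance d=7): x=-1.7000 theta=-0.1000
After 2 (thin lens f=12): x=-1.7000 theta=1/24 (≈0.0417)
After 3 (propagate distance d=39): x=-0.0750 theta=1/24 (≈0.0417)
After 4 (thin lens f=14): x=-0.0750 theta=79/1680 (≈0.0470)
After 5 (propagate distance d=35): x=377/240 (≈1.5708) theta=79/1680 (≈0.0470)
After 6 (thin lens f=25): x=377/240 (≈1.5708) theta=-83/5250 (≈-0.0158)
After 7 (propagate distance d=30): x=9211/8400 (≈1.0965) theta=-83/5250 (≈-0.0158)
After 8 (thin lens f=-37): x=9211/8400 (≈1.0965) theta=21487/1554000 (≈0.0138)
After 9 (propagate distance d=38 (to screen)): x=2520541/1554000 (≈1.6220) theta=21487/1554000 (≈0.0138)
Rounded to 4 decimal places: x = 1.6220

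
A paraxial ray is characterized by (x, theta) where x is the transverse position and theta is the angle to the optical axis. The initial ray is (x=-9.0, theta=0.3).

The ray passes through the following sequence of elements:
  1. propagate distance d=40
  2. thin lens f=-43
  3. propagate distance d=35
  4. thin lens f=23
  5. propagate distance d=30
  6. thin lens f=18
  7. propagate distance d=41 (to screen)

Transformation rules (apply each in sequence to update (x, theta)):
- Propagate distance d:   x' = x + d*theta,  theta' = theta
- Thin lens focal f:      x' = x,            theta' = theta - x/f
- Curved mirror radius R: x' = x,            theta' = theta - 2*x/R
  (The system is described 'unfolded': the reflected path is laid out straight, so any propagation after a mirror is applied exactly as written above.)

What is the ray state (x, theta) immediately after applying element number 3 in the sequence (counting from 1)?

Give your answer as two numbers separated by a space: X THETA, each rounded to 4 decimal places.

Initial: x=-9.0000 theta=0.3000
After 1 (propagate distance d=40): x=3.0000 theta=0.3000
After 2 (thin lens f=-43): x=3.0000 theta=159/430 (≈0.3698)
After 3 (propagate distance d=35): x=1371/86 (≈15.9419) theta=159/430 (≈0.3698)
Rounded to 4 decimal places: x = 15.9419, theta = 0.3698

Answer: 15.9419 0.3698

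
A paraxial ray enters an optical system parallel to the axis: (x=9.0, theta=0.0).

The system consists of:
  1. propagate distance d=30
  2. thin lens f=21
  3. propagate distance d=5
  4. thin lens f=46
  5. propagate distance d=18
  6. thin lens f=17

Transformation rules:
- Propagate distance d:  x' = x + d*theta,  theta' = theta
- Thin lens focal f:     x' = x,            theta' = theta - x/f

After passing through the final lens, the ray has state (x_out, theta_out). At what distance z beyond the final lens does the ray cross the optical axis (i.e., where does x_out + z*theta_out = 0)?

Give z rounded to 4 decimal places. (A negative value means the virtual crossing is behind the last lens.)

Initial: x=9.0000 theta=0.0000
After 1 (propagate distance d=30): x=9.0000 theta=0.0000
After 2 (thin lens f=21): x=9.0000 theta=-3/7 (≈-0.4286)
After 3 (propagate distance d=5): x=48/7 (≈6.8571) theta=-3/7 (≈-0.4286)
After 4 (thin lens f=46): x=48/7 (≈6.8571) theta=-93/161 (≈-0.5776)
After 5 (propagate distance d=18): x=-570/161 (≈-3.5404) theta=-93/161 (≈-0.5776)
After 6 (thin lens f=17): x=-570/161 (≈-3.5404) theta=-1011/2737 (≈-0.3694)
z_focus = -x_out/theta_out = -(-570/161)/(-1011/2737) = -3230/337 ≈ -9.5846
Rounded to 4 decimal places: z = -9.5846

Answer: -9.5846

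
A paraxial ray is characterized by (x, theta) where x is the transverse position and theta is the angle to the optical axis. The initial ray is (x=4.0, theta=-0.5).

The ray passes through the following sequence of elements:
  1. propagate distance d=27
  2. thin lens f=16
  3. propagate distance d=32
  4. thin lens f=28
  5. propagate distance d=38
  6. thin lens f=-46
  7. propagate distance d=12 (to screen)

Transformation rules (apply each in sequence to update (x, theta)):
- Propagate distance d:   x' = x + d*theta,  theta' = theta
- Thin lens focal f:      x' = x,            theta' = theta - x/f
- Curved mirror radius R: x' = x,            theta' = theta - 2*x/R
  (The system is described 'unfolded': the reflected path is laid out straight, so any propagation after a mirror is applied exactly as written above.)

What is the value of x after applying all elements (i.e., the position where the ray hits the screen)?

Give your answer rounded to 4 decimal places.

Answer: 11.3296

Derivation:
Initial: x=4.0000 theta=-0.5000
After 1 (propagate distance d=27): x=-9.5000 theta=-0.5000
After 2 (thin lens f=16): x=-9.5000 theta=3/32 (≈0.0938)
After 3 (propagate distance d=32): x=-6.5000 theta=3/32 (≈0.0938)
After 4 (thin lens f=28): x=-6.5000 theta=73/224 (≈0.3259)
After 5 (propagate distance d=38): x=659/112 (≈5.8839) theta=73/224 (≈0.3259)
After 6 (thin lens f=-46): x=659/112 (≈5.8839) theta=167/368 (≈0.4538)
After 7 (propagate distance d=12 (to screen)): x=29185/2576 (≈11.3296) theta=167/368 (≈0.4538)
Rounded to 4 decimal places: x = 11.3296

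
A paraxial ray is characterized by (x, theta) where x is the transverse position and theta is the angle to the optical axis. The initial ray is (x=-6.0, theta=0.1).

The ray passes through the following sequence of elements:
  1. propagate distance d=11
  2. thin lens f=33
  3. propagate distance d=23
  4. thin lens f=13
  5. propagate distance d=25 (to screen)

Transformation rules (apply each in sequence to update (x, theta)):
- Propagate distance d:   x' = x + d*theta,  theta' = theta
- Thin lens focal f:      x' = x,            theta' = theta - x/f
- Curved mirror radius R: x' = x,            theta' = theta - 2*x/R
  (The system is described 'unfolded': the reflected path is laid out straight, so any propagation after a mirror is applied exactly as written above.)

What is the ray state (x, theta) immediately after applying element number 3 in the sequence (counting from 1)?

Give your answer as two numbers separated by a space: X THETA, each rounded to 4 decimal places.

Initial: x=-6.0000 theta=0.1000
After 1 (propagate distance d=11): x=-4.9000 theta=0.1000
After 2 (thin lens f=33): x=-4.9000 theta=41/165 (≈0.2485)
After 3 (propagate distance d=23): x=269/330 (≈0.8152) theta=41/165 (≈0.2485)
Rounded to 4 decimal places: x = 0.8152, theta = 0.2485

Answer: 0.8152 0.2485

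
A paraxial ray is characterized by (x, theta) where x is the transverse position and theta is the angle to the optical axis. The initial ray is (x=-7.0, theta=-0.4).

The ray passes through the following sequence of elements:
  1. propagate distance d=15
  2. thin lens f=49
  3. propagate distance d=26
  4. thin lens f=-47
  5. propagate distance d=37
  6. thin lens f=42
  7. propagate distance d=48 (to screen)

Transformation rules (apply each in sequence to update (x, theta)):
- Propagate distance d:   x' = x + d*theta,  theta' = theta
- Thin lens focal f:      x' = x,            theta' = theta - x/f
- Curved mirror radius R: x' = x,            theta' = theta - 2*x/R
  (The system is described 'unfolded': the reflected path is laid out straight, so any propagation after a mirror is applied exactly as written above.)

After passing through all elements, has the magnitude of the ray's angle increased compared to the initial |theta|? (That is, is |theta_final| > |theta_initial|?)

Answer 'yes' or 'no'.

Initial: x=-7.0000 theta=-0.4000
After 1 (propagate distance d=15): x=-13.0000 theta=-0.4000
After 2 (thin lens f=49): x=-13.0000 theta=-33/245 (≈-0.1347)
After 3 (propagate distance d=26): x=-4043/245 (≈-16.5020) theta=-33/245 (≈-0.1347)
After 4 (thin lens f=-47): x=-4043/245 (≈-16.5020) theta=-5594/11515 (≈-0.4858)
After 5 (propagate distance d=37): x=-396999/11515 (≈-34.4767) theta=-5594/11515 (≈-0.4858)
After 6 (thin lens f=42): x=-396999/11515 (≈-34.4767) theta=54017/161210 (≈0.3351)
After 7 (propagate distance d=48 (to screen)): x=-296517/16121 (≈-18.3932) theta=54017/161210 (≈0.3351)
|theta_initial|=0.4000 |theta_final|=54017/161210 (≈0.3351) -> not increased

Answer: no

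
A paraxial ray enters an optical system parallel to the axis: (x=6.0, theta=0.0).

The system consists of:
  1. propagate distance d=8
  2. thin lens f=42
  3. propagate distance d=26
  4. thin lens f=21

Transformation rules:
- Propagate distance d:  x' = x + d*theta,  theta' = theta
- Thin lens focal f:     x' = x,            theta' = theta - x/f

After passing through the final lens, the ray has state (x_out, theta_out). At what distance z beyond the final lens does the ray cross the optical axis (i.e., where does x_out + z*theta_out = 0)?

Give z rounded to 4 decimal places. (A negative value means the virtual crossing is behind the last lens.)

Answer: 9.0811

Derivation:
Initial: x=6.0000 theta=0.0000
After 1 (propagate distance d=8): x=6.0000 theta=0.0000
After 2 (thin lens f=42): x=6.0000 theta=-1/7 (≈-0.1429)
After 3 (propagate distance d=26): x=16/7 (≈2.2857) theta=-1/7 (≈-0.1429)
After 4 (thin lens f=21): x=16/7 (≈2.2857) theta=-37/147 (≈-0.2517)
z_focus = -x_out/theta_out = -(16/7)/(-37/147) = 336/37 ≈ 9.0811
Rounded to 4 decimal places: z = 9.0811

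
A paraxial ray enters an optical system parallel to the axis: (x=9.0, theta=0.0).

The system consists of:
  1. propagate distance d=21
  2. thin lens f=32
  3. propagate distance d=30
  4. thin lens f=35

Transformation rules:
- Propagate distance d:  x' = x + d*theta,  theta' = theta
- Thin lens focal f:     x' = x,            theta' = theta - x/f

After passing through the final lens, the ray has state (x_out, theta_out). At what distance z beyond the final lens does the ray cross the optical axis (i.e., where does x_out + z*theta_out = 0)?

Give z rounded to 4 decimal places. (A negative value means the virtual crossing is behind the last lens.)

Initial: x=9.0000 theta=0.0000
After 1 (propagate distance d=21): x=9.0000 theta=0.0000
After 2 (thin lens f=32): x=9.0000 theta=-9/32 (≈-0.2813)
After 3 (propagate distance d=30): x=0.5625 theta=-9/32 (≈-0.2813)
After 4 (thin lens f=35): x=0.5625 theta=-333/1120 (≈-0.2973)
z_focus = -x_out/theta_out = -(0.5625)/(-333/1120) = 70/37 ≈ 1.8919
Rounded to 4 decimal places: z = 1.8919

Answer: 1.8919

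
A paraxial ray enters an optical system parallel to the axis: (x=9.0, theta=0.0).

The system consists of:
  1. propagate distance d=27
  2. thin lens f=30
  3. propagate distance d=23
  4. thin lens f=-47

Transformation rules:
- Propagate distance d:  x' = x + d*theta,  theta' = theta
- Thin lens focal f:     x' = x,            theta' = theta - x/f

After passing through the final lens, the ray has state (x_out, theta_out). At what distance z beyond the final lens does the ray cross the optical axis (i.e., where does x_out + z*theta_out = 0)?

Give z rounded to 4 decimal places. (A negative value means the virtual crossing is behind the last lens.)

Answer: 8.2250

Derivation:
Initial: x=9.0000 theta=0.0000
After 1 (propagate distance d=27): x=9.0000 theta=0.0000
After 2 (thin lens f=30): x=9.0000 theta=-0.3000
After 3 (propagate distance d=23): x=2.1000 theta=-0.3000
After 4 (thin lens f=-47): x=2.1000 theta=-12/47 (≈-0.2553)
z_focus = -x_out/theta_out = -(2.1000)/(-12/47) = 8.2250
Rounded to 4 decimal places: z = 8.2250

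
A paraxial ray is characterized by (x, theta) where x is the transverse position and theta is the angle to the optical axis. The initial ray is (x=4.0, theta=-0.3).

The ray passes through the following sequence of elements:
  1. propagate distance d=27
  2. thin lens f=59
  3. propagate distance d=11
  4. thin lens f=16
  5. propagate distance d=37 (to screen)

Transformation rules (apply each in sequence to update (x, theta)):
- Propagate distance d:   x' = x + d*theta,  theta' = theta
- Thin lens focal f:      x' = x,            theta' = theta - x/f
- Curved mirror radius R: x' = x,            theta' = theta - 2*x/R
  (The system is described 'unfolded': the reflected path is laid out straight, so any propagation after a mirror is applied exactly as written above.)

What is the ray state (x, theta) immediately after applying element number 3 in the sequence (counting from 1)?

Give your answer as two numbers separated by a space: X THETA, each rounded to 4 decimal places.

Initial: x=4.0000 theta=-0.3000
After 1 (propagate distance d=27): x=-4.1000 theta=-0.3000
After 2 (thin lens f=59): x=-4.1000 theta=-68/295 (≈-0.2305)
After 3 (propagate distance d=11): x=-783/118 (≈-6.6356) theta=-68/295 (≈-0.2305)
Rounded to 4 decimal places: x = -6.6356, theta = -0.2305

Answer: -6.6356 -0.2305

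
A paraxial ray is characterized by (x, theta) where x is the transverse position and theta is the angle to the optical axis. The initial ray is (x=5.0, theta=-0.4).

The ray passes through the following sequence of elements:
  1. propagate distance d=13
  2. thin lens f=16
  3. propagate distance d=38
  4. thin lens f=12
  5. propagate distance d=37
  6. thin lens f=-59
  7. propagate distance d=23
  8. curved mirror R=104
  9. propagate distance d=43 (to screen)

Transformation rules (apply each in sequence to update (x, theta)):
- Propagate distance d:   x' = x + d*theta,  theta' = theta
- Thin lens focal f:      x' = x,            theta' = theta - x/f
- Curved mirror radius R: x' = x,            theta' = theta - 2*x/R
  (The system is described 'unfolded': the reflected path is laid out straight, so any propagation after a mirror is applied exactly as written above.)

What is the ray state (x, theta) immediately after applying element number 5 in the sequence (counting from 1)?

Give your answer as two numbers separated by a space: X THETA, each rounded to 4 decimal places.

Answer: 16.7563 0.8563

Derivation:
Initial: x=5.0000 theta=-0.4000
After 1 (propagate distance d=13): x=-0.2000 theta=-0.4000
After 2 (thin lens f=16): x=-0.2000 theta=-0.3875
After 3 (propagate distance d=38): x=-14.9250 theta=-0.3875
After 4 (thin lens f=12): x=-14.9250 theta=137/160 (≈0.8563)
After 5 (propagate distance d=37): x=2681/160 (≈16.7563) theta=137/160 (≈0.8563)
Rounded to 4 decimal places: x = 16.7563, theta = 0.8563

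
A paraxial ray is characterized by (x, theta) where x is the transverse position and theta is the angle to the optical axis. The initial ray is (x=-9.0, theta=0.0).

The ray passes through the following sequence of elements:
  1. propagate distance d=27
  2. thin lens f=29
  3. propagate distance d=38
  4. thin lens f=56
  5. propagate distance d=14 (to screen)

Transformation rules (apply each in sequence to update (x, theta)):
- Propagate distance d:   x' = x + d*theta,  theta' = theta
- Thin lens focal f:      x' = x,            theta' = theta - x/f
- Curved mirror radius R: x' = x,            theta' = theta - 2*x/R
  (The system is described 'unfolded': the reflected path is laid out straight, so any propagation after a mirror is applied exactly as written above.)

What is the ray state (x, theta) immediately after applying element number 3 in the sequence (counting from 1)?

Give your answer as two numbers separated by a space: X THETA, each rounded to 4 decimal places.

Initial: x=-9.0000 theta=0.0000
After 1 (propagate distance d=27): x=-9.0000 theta=0.0000
After 2 (thin lens f=29): x=-9.0000 theta=9/29 (≈0.3103)
After 3 (propagate distance d=38): x=81/29 (≈2.7931) theta=9/29 (≈0.3103)
Rounded to 4 decimal places: x = 2.7931, theta = 0.3103

Answer: 2.7931 0.3103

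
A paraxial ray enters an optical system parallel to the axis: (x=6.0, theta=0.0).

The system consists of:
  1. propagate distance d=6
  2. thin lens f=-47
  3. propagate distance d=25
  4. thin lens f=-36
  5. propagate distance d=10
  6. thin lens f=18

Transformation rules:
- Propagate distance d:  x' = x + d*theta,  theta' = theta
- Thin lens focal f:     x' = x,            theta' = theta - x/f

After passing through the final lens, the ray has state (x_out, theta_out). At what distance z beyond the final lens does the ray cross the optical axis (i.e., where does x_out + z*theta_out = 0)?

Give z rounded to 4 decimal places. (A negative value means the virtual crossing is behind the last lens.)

Initial: x=6.0000 theta=0.0000
After 1 (propagate distance d=6): x=6.0000 theta=0.0000
After 2 (thin lens f=-47): x=6.0000 theta=6/47 (≈0.1277)
After 3 (propagate distance d=25): x=432/47 (≈9.1915) theta=6/47 (≈0.1277)
After 4 (thin lens f=-36): x=432/47 (≈9.1915) theta=18/47 (≈0.3830)
After 5 (propagate distance d=10): x=612/47 (≈13.0213) theta=18/47 (≈0.3830)
After 6 (thin lens f=18): x=612/47 (≈13.0213) theta=-16/47 (≈-0.3404)
z_focus = -x_out/theta_out = -(612/47)/(-16/47) = 38.2500
Rounded to 4 decimal places: z = 38.2500

Answer: 38.2500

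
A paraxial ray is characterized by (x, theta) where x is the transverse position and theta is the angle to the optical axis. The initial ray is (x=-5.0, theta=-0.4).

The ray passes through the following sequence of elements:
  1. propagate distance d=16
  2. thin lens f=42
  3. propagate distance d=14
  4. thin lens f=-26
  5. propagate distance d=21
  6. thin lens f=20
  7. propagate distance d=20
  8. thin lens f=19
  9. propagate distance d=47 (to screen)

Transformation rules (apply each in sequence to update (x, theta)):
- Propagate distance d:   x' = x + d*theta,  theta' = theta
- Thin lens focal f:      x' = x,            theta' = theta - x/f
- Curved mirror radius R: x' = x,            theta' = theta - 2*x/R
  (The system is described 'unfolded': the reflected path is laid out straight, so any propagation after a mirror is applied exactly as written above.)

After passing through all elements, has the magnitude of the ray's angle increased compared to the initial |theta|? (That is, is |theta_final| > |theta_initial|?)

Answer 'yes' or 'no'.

Answer: yes

Derivation:
Initial: x=-5.0000 theta=-0.4000
After 1 (propagate distance d=16): x=-11.4000 theta=-0.4000
After 2 (thin lens f=42): x=-11.4000 theta=-9/70 (≈-0.1286)
After 3 (propagate distance d=14): x=-13.2000 theta=-9/70 (≈-0.1286)
After 4 (thin lens f=-26): x=-13.2000 theta=-579/910 (≈-0.6363)
After 5 (propagate distance d=21): x=-3453/130 (≈-26.5615) theta=-579/910 (≈-0.6363)
After 6 (thin lens f=20): x=-3453/130 (≈-26.5615) theta=12591/18200 (≈0.6918)
After 7 (propagate distance d=20): x=-1158/91 (≈-12.7253) theta=12591/18200 (≈0.6918)
After 8 (thin lens f=19): x=-1158/91 (≈-12.7253) theta=470829/345800 (≈1.3616)
After 9 (propagate distance d=47 (to screen)): x=17728563/345800 (≈51.2683) theta=470829/345800 (≈1.3616)
|theta_initial|=0.4000 |theta_final|=470829/345800 (≈1.3616) -> increased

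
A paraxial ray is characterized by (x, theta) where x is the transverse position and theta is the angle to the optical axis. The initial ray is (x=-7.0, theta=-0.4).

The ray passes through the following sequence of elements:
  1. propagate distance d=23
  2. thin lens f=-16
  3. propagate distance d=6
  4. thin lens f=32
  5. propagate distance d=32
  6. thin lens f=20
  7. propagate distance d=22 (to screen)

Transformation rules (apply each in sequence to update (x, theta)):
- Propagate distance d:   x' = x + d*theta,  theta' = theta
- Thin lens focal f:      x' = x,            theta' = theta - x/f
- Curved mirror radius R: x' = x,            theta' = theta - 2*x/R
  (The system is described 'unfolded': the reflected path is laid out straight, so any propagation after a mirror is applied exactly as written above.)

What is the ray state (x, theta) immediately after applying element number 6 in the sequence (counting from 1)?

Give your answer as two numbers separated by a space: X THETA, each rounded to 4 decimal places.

Answer: -45.2000 1.6186

Derivation:
Initial: x=-7.0000 theta=-0.4000
After 1 (propagate distance d=23): x=-16.2000 theta=-0.4000
After 2 (thin lens f=-16): x=-16.2000 theta=-1.4125
After 3 (propagate distance d=6): x=-24.6750 theta=-1.4125
After 4 (thin lens f=32): x=-24.6750 theta=-821/1280 (≈-0.6414)
After 5 (propagate distance d=32): x=-45.2000 theta=-821/1280 (≈-0.6414)
After 6 (thin lens f=20): x=-45.2000 theta=10359/6400 (≈1.6186)
Rounded to 4 decimal places: x = -45.2000, theta = 1.6186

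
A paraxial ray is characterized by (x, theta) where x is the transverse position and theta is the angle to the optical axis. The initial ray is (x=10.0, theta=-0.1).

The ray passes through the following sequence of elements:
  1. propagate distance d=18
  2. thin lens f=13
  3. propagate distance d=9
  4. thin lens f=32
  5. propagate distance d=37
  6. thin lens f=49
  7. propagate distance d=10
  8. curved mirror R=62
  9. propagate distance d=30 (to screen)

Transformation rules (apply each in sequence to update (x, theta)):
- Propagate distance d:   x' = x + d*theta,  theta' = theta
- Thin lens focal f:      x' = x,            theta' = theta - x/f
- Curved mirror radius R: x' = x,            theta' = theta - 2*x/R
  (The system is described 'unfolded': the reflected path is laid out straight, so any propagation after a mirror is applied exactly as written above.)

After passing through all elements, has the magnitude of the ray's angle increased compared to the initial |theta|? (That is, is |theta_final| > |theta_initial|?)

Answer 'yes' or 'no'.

Initial: x=10.0000 theta=-0.1000
After 1 (propagate distance d=18): x=8.2000 theta=-0.1000
After 2 (thin lens f=13): x=8.2000 theta=-19/26 (≈-0.7308)
After 3 (propagate distance d=9): x=211/130 (≈1.6231) theta=-19/26 (≈-0.7308)
After 4 (thin lens f=32): x=211/130 (≈1.6231) theta=-3251/4160 (≈-0.7815)
After 5 (propagate distance d=37): x=-22707/832 (≈-27.2921) theta=-3251/4160 (≈-0.7815)
After 6 (thin lens f=49): x=-22707/832 (≈-27.2921) theta=-11441/50960 (≈-0.2245)
After 7 (propagate distance d=10): x=-1204171/40768 (≈-29.5372) theta=-11441/50960 (≈-0.2245)
After 8 (curved mirror R=62): x=-1204171/40768 (≈-29.5372) theta=657453/902720 (≈0.7283)
After 9 (propagate distance d=30 (to screen)): x=-9716275/1263808 (≈-7.6881) theta=657453/902720 (≈0.7283)
|theta_initial|=0.1000 |theta_final|=657453/902720 (≈0.7283) -> increased

Answer: yes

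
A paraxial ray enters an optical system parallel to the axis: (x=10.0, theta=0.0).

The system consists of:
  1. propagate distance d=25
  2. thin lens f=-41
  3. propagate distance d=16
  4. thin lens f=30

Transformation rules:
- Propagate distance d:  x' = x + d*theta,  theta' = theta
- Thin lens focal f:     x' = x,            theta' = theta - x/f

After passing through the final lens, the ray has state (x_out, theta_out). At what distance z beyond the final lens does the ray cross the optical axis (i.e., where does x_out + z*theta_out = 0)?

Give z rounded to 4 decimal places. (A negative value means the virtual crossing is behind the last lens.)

Initial: x=10.0000 theta=0.0000
After 1 (propagate distance d=25): x=10.0000 theta=0.0000
After 2 (thin lens f=-41): x=10.0000 theta=10/41 (≈0.2439)
After 3 (propagate distance d=16): x=570/41 (≈13.9024) theta=10/41 (≈0.2439)
After 4 (thin lens f=30): x=570/41 (≈13.9024) theta=-9/41 (≈-0.2195)
z_focus = -x_out/theta_out = -(570/41)/(-9/41) = 190/3 ≈ 63.3333
Rounded to 4 decimal places: z = 63.3333

Answer: 63.3333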